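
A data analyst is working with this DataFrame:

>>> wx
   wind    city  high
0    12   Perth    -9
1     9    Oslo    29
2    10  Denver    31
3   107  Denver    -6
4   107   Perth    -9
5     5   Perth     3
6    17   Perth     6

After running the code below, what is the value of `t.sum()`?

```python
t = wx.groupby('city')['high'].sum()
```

45

group by city, sum of high:
city
Denver    25
Oslo      29
Perth     -9
Name: high, dtype: int64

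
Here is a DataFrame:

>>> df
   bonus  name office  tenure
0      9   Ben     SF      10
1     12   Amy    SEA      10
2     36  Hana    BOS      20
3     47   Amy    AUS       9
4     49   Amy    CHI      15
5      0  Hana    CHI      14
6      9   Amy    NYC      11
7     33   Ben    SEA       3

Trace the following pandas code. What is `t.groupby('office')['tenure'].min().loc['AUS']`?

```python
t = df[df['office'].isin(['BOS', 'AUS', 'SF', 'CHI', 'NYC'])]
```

9

filter rows where office in ['BOS', 'AUS', 'SF', 'CHI', 'NYC']:
   bonus  name office  tenure
0      9   Ben     SF      10
2     36  Hana    BOS      20
3     47   Amy    AUS       9
4     49   Amy    CHI      15
5      0  Hana    CHI      14
6      9   Amy    NYC      11
group by office, min of tenure:
office
AUS     9
BOS    20
CHI    14
NYC    11
SF     10
Name: tenure, dtype: int64
value at index 'AUS' → 9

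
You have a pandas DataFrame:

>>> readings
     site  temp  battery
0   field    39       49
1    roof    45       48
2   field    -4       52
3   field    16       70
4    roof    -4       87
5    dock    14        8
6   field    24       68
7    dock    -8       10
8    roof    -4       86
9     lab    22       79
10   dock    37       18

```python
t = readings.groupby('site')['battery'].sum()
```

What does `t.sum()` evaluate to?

group by site, sum of battery:
site
dock      36
field    239
lab       79
roof     221
Name: battery, dtype: int64
Hence 575.

575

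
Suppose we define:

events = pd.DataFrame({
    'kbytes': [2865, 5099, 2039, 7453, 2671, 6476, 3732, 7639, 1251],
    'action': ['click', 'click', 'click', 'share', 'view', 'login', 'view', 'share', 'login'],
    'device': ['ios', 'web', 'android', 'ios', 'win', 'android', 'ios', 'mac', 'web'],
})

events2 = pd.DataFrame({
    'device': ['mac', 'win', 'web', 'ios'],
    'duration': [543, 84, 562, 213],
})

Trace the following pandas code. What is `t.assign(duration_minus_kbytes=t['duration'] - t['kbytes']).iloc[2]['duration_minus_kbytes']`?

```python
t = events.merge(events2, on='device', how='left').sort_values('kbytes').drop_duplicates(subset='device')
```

merge on 'device' (how='left') → 9 rows:
   kbytes action   device  duration
0    2865  click      ios     213.0
1    5099  click      web     562.0
2    2039  click  android       NaN
3    7453  share      ios     213.0
4    2671   view      win      84.0
5    6476  login  android       NaN
6    3732   view      ios     213.0
7    7639  share      mac     543.0
8    1251  login      web     562.0
sort by kbytes:
   kbytes action   device  duration
8    1251  login      web     562.0
2    2039  click  android       NaN
4    2671   view      win      84.0
0    2865  click      ios     213.0
6    3732   view      ios     213.0
1    5099  click      web     562.0
5    6476  login  android       NaN
3    7453  share      ios     213.0
7    7639  share      mac     543.0
drop duplicate device (keep=first):
   kbytes action   device  duration
8    1251  login      web     562.0
2    2039  click  android       NaN
4    2671   view      win      84.0
0    2865  click      ios     213.0
7    7639  share      mac     543.0
add column duration_minus_kbytes = t['duration'] - t['kbytes']:
   kbytes action   device  duration  duration_minus_kbytes
8    1251  login      web     562.0                 -689.0
2    2039  click  android       NaN                    NaN
4    2671   view      win      84.0                -2587.0
0    2865  click      ios     213.0                -2652.0
7    7639  share      mac     543.0                -7096.0

-2587.0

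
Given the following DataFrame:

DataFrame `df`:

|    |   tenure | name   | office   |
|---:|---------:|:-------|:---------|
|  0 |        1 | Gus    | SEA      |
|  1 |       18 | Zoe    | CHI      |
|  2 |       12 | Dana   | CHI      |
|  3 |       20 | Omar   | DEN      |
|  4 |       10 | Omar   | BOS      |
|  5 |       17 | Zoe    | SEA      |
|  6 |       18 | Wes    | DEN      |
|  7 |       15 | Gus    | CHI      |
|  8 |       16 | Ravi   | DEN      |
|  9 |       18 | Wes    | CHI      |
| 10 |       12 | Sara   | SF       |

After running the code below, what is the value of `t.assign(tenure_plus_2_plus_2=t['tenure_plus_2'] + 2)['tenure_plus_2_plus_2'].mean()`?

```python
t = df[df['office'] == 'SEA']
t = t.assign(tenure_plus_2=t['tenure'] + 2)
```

filter rows where office == 'SEA':
   tenure name office
0       1  Gus    SEA
5      17  Zoe    SEA
add column tenure_plus_2 = t['tenure'] + 2:
   tenure name office  tenure_plus_2
0       1  Gus    SEA              3
5      17  Zoe    SEA             19
add column tenure_plus_2_plus_2 = t['tenure_plus_2'] + 2:
   tenure name office  tenure_plus_2  tenure_plus_2_plus_2
0       1  Gus    SEA              3                     5
5      17  Zoe    SEA             19                    21
Taking the mean of column 'tenure_plus_2_plus_2' gives 13.0.

13.0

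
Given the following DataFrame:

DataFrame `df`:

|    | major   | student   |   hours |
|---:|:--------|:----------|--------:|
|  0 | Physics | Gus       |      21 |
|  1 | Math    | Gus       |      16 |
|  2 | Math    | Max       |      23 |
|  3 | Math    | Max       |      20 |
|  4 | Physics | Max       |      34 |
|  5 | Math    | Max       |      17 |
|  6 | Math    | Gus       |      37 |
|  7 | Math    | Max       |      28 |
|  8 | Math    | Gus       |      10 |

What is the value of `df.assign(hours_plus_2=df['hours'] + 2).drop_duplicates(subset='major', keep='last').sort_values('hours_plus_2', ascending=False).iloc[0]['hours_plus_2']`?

36

add column hours_plus_2 = df['hours'] + 2:
     major student  hours  hours_plus_2
0  Physics     Gus     21            23
1     Math     Gus     16            18
2     Math     Max     23            25
3     Math     Max     20            22
4  Physics     Max     34            36
5     Math     Max     17            19
6     Math     Gus     37            39
7     Math     Max     28            30
8     Math     Gus     10            12
drop duplicate major (keep=last):
     major student  hours  hours_plus_2
4  Physics     Max     34            36
8     Math     Gus     10            12
sort by hours_plus_2 descending:
     major student  hours  hours_plus_2
4  Physics     Max     34            36
8     Math     Gus     10            12
Then the value at position 0, column 'hours_plus_2': 36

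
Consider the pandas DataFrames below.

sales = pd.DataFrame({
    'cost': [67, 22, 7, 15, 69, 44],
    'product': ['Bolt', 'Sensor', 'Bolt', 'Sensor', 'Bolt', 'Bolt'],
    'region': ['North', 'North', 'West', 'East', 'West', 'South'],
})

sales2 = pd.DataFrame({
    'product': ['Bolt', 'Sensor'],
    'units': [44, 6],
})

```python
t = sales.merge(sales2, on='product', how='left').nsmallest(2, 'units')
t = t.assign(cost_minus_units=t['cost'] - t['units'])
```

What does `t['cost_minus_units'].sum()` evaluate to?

25

merge on 'product' (how='left') → 6 rows:
   cost product region  units
0    67    Bolt  North     44
1    22  Sensor  North      6
2     7    Bolt   West     44
3    15  Sensor   East      6
4    69    Bolt   West     44
5    44    Bolt  South     44
take 2 rows with smallest units:
   cost product region  units
1    22  Sensor  North      6
3    15  Sensor   East      6
add column cost_minus_units = t['cost'] - t['units']:
   cost product region  units  cost_minus_units
1    22  Sensor  North      6                16
3    15  Sensor   East      6                 9
Taking the sum of column 'cost_minus_units' gives 25.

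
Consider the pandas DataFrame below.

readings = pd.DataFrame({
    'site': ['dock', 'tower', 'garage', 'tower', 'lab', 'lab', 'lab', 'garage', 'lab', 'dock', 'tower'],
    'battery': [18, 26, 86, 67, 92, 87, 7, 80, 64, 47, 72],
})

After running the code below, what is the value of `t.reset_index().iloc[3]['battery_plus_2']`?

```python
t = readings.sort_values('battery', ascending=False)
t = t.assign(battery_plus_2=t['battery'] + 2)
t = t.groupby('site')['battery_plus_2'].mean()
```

sort by battery descending:
      site  battery
4      lab       92
5      lab       87
2   garage       86
7   garage       80
10   tower       72
3    tower       67
8      lab       64
9     dock       47
1    tower       26
0     dock       18
6      lab        7
add column battery_plus_2 = t['battery'] + 2:
      site  battery  battery_plus_2
4      lab       92              94
5      lab       87              89
2   garage       86              88
7   garage       80              82
10   tower       72              74
3    tower       67              69
8      lab       64              66
9     dock       47              49
1    tower       26              28
0     dock       18              20
6      lab        7               9
group by site, mean of battery_plus_2:
site
dock      34.5
garage    85.0
lab       64.5
tower     57.0
Name: battery_plus_2, dtype: float64
reset_index():
     site  battery_plus_2
0    dock            34.5
1  garage            85.0
2     lab            64.5
3   tower            57.0

57.0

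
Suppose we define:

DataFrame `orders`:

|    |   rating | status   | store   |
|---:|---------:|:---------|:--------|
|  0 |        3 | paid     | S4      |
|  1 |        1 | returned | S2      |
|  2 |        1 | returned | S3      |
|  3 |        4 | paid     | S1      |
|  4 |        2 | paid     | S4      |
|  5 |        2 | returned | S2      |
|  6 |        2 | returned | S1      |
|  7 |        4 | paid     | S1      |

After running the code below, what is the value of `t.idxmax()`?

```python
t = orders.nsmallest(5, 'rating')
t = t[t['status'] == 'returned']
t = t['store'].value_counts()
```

take 5 rows with smallest rating:
   rating    status store
1       1  returned    S2
2       1  returned    S3
4       2      paid    S4
5       2  returned    S2
6       2  returned    S1
filter rows where status == 'returned':
   rating    status store
1       1  returned    S2
2       1  returned    S3
5       2  returned    S2
6       2  returned    S1
value_counts of store:
store
S2    2
S3    1
S1    1
Name: count, dtype: int64
label with the largest value → S2

S2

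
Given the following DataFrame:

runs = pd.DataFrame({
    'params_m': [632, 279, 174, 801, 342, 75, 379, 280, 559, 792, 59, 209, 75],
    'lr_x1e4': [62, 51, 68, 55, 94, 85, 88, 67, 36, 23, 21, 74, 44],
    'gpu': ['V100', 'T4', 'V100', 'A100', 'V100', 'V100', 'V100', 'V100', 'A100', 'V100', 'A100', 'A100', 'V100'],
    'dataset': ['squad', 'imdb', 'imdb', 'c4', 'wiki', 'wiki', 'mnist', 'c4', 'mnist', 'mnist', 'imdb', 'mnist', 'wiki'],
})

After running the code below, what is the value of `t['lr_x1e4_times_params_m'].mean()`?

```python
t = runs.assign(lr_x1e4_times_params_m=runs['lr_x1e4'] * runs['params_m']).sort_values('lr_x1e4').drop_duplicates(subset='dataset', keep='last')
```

add column lr_x1e4_times_params_m = runs['lr_x1e4'] * runs['params_m']:
    params_m  lr_x1e4   gpu dataset  lr_x1e4_times_params_m
0        632       62  V100   squad                   39184
1        279       51    T4    imdb                   14229
2        174       68  V100    imdb                   11832
3        801       55  A100      c4                   44055
4        342       94  V100    wiki                   32148
5         75       85  V100    wiki                    6375
6        379       88  V100   mnist                   33352
7        280       67  V100      c4                   18760
8        559       36  A100   mnist                   20124
9        792       23  V100   mnist                   18216
10        59       21  A100    imdb                    1239
11       209       74  A100   mnist                   15466
12        75       44  V100    wiki                    3300
sort by lr_x1e4:
    params_m  lr_x1e4   gpu dataset  lr_x1e4_times_params_m
10        59       21  A100    imdb                    1239
9        792       23  V100   mnist                   18216
8        559       36  A100   mnist                   20124
12        75       44  V100    wiki                    3300
1        279       51    T4    imdb                   14229
3        801       55  A100      c4                   44055
0        632       62  V100   squad                   39184
7        280       67  V100      c4                   18760
2        174       68  V100    imdb                   11832
11       209       74  A100   mnist                   15466
5         75       85  V100    wiki                    6375
6        379       88  V100   mnist                   33352
4        342       94  V100    wiki                   32148
drop duplicate dataset (keep=last):
   params_m  lr_x1e4   gpu dataset  lr_x1e4_times_params_m
0       632       62  V100   squad                   39184
7       280       67  V100      c4                   18760
2       174       68  V100    imdb                   11832
6       379       88  V100   mnist                   33352
4       342       94  V100    wiki                   32148

27055.2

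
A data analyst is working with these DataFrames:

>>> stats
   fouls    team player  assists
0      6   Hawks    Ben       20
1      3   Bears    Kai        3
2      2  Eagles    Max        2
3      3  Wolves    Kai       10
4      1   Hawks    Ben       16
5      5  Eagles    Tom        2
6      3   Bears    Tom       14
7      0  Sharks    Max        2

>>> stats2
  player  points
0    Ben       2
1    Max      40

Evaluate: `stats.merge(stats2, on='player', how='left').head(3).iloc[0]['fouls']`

merge on 'player' (how='left') → 8 rows:
   fouls    team player  assists  points
0      6   Hawks    Ben       20     2.0
1      3   Bears    Kai        3     NaN
2      2  Eagles    Max        2    40.0
3      3  Wolves    Kai       10     NaN
4      1   Hawks    Ben       16     2.0
5      5  Eagles    Tom        2     NaN
6      3   Bears    Tom       14     NaN
7      0  Sharks    Max        2    40.0
take first 3 rows:
   fouls    team player  assists  points
0      6   Hawks    Ben       20     2.0
1      3   Bears    Kai        3     NaN
2      2  Eagles    Max        2    40.0

6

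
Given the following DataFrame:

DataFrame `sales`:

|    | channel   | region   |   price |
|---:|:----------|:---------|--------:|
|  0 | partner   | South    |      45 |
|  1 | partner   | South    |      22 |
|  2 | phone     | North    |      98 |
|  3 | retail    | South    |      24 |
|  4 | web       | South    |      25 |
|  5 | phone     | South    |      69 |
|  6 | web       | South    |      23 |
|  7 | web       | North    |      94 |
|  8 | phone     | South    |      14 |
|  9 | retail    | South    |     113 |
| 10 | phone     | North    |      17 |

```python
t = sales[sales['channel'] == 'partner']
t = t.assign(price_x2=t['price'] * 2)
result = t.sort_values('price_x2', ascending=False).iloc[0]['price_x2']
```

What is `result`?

filter rows where channel == 'partner':
   channel region  price
0  partner  South     45
1  partner  South     22
add column price_x2 = t['price'] * 2:
   channel region  price  price_x2
0  partner  South     45        90
1  partner  South     22        44
sort by price_x2 descending:
   channel region  price  price_x2
0  partner  South     45        90
1  partner  South     22        44
value at position 0, column 'price_x2' → 90

90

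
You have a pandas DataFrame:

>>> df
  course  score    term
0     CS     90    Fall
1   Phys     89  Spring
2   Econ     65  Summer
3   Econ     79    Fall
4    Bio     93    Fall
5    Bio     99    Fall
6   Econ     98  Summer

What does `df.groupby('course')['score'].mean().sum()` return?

group by course, mean of score:
course
Bio     96.000000
CS      90.000000
Econ    80.666667
Phys    89.000000
Name: score, dtype: float64
Finally, sum of the resulting series = 355.666666667.

355.666666667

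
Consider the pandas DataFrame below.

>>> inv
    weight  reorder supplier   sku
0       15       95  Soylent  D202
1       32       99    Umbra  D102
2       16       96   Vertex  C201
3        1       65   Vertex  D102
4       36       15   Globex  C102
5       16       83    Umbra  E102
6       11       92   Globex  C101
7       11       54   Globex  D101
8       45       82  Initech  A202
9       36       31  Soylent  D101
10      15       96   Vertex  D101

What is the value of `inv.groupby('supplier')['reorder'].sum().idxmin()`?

group by supplier, sum of reorder:
supplier
Globex     161
Initech     82
Soylent    126
Umbra      182
Vertex     257
Name: reorder, dtype: int64

Initech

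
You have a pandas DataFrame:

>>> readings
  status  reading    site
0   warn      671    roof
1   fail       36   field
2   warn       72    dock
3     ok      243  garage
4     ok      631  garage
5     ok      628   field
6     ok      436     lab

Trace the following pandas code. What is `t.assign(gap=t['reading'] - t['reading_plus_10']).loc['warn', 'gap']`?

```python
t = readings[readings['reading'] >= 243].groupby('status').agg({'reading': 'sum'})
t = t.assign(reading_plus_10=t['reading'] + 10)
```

-10

filter rows where reading >= 243:
  status  reading    site
0   warn      671    roof
3     ok      243  garage
4     ok      631  garage
5     ok      628   field
6     ok      436     lab
group by status, sum of reading:
        reading
status         
ok         1938
warn        671
add column reading_plus_10 = t['reading'] + 10:
        reading  reading_plus_10
status                          
ok         1938             1948
warn        671              681
add column gap = t['reading'] - t['reading_plus_10']:
        reading  reading_plus_10  gap
status                               
ok         1938             1948  -10
warn        671              681  -10
Hence -10.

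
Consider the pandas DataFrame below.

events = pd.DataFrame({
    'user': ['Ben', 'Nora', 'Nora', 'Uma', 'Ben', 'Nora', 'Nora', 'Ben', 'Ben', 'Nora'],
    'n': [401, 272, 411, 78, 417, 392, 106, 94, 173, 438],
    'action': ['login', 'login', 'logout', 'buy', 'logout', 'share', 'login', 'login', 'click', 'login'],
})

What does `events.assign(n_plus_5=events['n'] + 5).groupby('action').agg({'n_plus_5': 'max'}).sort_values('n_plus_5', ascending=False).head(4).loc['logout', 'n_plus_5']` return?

422

add column n_plus_5 = events['n'] + 5:
   user    n  action  n_plus_5
0   Ben  401   login       406
1  Nora  272   login       277
2  Nora  411  logout       416
3   Uma   78     buy        83
4   Ben  417  logout       422
5  Nora  392   share       397
6  Nora  106   login       111
7   Ben   94   login        99
8   Ben  173   click       178
9  Nora  438   login       443
group by action, max of n_plus_5:
        n_plus_5
action          
buy           83
click        178
login        443
logout       422
share        397
sort by n_plus_5 descending:
        n_plus_5
action          
login        443
logout       422
share        397
click        178
buy           83
take first 4 rows:
        n_plus_5
action          
login        443
logout       422
share        397
click        178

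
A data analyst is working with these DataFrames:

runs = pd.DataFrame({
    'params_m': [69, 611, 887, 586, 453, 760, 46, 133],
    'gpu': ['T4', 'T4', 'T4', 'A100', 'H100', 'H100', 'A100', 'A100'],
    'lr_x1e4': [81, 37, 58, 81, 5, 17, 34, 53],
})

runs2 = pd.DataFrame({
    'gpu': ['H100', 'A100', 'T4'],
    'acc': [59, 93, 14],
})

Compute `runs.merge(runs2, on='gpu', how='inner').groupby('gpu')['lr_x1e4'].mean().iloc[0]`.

merge on 'gpu' (how='inner') → 8 rows:
   params_m   gpu  lr_x1e4  acc
0        69    T4       81   14
1       611    T4       37   14
2       887    T4       58   14
3       586  A100       81   93
4       453  H100        5   59
5       760  H100       17   59
6        46  A100       34   93
7       133  A100       53   93
group by gpu, mean of lr_x1e4:
gpu
A100    56.000000
H100    11.000000
T4      58.666667
Name: lr_x1e4, dtype: float64
value at position 0 → 56.0

56.0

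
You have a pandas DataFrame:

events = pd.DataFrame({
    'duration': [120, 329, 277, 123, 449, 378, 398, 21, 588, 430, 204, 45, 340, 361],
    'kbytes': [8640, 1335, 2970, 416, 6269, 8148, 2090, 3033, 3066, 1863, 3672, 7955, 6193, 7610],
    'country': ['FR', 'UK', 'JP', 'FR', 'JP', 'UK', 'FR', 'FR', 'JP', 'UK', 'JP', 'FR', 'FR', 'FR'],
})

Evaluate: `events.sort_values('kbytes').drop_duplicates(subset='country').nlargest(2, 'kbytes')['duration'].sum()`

606

sort by kbytes:
    duration  kbytes country
3        123     416      FR
1        329    1335      UK
9        430    1863      UK
6        398    2090      FR
2        277    2970      JP
7         21    3033      FR
8        588    3066      JP
10       204    3672      JP
12       340    6193      FR
4        449    6269      JP
13       361    7610      FR
11        45    7955      FR
5        378    8148      UK
0        120    8640      FR
drop duplicate country (keep=first):
   duration  kbytes country
3       123     416      FR
1       329    1335      UK
2       277    2970      JP
take 2 rows with largest kbytes:
   duration  kbytes country
2       277    2970      JP
1       329    1335      UK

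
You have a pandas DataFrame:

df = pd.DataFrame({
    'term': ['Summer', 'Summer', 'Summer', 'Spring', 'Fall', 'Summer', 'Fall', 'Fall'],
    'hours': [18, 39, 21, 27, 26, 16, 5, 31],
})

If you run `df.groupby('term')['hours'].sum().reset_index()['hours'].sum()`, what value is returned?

group by term, sum of hours:
term
Fall      62
Spring    27
Summer    94
Name: hours, dtype: int64
reset_index():
     term  hours
0    Fall     62
1  Spring     27
2  Summer     94
Finally, sum of column 'hours' = 183.

183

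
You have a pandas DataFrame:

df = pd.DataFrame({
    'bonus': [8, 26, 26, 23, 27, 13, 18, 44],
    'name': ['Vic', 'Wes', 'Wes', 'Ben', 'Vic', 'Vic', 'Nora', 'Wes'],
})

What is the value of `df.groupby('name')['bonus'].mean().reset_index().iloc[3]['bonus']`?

group by name, mean of bonus:
name
Ben     23.0
Nora    18.0
Vic     16.0
Wes     32.0
Name: bonus, dtype: float64
reset_index():
   name  bonus
0   Ben   23.0
1  Nora   18.0
2   Vic   16.0
3   Wes   32.0
value at position 3, column 'bonus' → 32.0

32.0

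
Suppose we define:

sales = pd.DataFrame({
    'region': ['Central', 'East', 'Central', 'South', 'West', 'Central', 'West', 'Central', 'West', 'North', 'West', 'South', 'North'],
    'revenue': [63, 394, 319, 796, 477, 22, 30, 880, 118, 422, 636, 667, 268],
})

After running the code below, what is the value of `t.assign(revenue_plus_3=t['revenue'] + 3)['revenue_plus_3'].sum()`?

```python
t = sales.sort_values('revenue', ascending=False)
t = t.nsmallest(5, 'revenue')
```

sort by revenue descending:
     region  revenue
7   Central      880
3     South      796
11    South      667
10     West      636
4      West      477
9     North      422
1      East      394
2   Central      319
12    North      268
8      West      118
0   Central       63
6      West       30
5   Central       22
take 5 rows with smallest revenue:
     region  revenue
5   Central       22
6      West       30
0   Central       63
8      West      118
12    North      268
add column revenue_plus_3 = t['revenue'] + 3:
     region  revenue  revenue_plus_3
5   Central       22              25
6      West       30              33
0   Central       63              66
8      West      118             121
12    North      268             271
Finally, sum of column 'revenue_plus_3' = 516.

516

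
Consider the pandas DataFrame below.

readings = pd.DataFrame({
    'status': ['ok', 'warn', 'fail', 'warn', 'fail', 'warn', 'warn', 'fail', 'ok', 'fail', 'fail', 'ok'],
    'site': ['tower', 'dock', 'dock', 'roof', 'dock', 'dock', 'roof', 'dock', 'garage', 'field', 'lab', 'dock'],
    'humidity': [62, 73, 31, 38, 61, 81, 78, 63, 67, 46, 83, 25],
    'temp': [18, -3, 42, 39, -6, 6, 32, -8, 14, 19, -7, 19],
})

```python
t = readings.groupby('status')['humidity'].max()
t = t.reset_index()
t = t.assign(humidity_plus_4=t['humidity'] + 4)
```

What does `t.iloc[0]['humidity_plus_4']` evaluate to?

group by status, max of humidity:
status
fail    83
ok      67
warn    81
Name: humidity, dtype: int64
reset_index():
  status  humidity
0   fail        83
1     ok        67
2   warn        81
add column humidity_plus_4 = t['humidity'] + 4:
  status  humidity  humidity_plus_4
0   fail        83               87
1     ok        67               71
2   warn        81               85

87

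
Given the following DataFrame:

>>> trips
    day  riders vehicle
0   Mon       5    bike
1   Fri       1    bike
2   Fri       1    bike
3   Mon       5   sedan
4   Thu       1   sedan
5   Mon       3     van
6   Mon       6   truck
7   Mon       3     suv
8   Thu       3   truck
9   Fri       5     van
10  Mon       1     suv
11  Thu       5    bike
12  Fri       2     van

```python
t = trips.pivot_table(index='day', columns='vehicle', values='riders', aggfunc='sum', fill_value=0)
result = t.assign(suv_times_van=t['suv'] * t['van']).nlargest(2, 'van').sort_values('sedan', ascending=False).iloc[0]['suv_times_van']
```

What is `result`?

12

pivot: rows=day, cols=vehicle, sum(riders):
vehicle  bike  sedan  suv  truck  van
day                                  
Fri         2      0    0      0    7
Mon         5      5    4      6    3
Thu         5      1    0      3    0
add column suv_times_van = t['suv'] * t['van']:
vehicle  bike  sedan  suv  truck  van  suv_times_van
day                                                 
Fri         2      0    0      0    7              0
Mon         5      5    4      6    3             12
Thu         5      1    0      3    0              0
take 2 rows with largest van:
vehicle  bike  sedan  suv  truck  van  suv_times_van
day                                                 
Fri         2      0    0      0    7              0
Mon         5      5    4      6    3             12
sort by sedan descending:
vehicle  bike  sedan  suv  truck  van  suv_times_van
day                                                 
Mon         5      5    4      6    3             12
Fri         2      0    0      0    7              0
Hence 12.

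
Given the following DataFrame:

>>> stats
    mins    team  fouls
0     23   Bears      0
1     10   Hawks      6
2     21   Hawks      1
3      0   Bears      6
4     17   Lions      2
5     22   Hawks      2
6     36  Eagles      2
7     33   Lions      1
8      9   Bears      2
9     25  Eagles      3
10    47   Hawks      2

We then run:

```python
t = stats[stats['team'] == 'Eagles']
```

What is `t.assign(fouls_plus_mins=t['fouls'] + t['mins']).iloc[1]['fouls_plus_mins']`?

28

filter rows where team == 'Eagles':
   mins    team  fouls
6    36  Eagles      2
9    25  Eagles      3
add column fouls_plus_mins = t['fouls'] + t['mins']:
   mins    team  fouls  fouls_plus_mins
6    36  Eagles      2               38
9    25  Eagles      3               28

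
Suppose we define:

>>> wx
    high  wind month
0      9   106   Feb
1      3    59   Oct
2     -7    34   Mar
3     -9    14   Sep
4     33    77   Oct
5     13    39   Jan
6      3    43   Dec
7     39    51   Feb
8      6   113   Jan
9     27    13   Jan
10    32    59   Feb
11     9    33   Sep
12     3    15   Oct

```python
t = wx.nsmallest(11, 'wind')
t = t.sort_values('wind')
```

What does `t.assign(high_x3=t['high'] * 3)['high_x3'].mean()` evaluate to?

take 11 rows with smallest wind:
    high  wind month
9     27    13   Jan
3     -9    14   Sep
12     3    15   Oct
11     9    33   Sep
2     -7    34   Mar
5     13    39   Jan
6      3    43   Dec
7     39    51   Feb
1      3    59   Oct
10    32    59   Feb
4     33    77   Oct
sort by wind:
    high  wind month
9     27    13   Jan
3     -9    14   Sep
12     3    15   Oct
11     9    33   Sep
2     -7    34   Mar
5     13    39   Jan
6      3    43   Dec
7     39    51   Feb
1      3    59   Oct
10    32    59   Feb
4     33    77   Oct
add column high_x3 = t['high'] * 3:
    high  wind month  high_x3
9     27    13   Jan       81
3     -9    14   Sep      -27
12     3    15   Oct        9
11     9    33   Sep       27
2     -7    34   Mar      -21
5     13    39   Jan       39
6      3    43   Dec        9
7     39    51   Feb      117
1      3    59   Oct        9
10    32    59   Feb       96
4     33    77   Oct       99
Finally, mean of column 'high_x3' = 39.8181818182.

39.8181818182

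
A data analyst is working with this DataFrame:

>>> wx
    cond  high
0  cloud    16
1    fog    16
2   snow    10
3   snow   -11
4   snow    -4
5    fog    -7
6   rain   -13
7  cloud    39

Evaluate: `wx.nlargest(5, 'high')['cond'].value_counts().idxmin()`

take 5 rows with largest high:
    cond  high
7  cloud    39
0  cloud    16
1    fog    16
2   snow    10
4   snow    -4
value_counts of cond:
cond
cloud    2
snow     2
fog      1
Name: count, dtype: int64

fog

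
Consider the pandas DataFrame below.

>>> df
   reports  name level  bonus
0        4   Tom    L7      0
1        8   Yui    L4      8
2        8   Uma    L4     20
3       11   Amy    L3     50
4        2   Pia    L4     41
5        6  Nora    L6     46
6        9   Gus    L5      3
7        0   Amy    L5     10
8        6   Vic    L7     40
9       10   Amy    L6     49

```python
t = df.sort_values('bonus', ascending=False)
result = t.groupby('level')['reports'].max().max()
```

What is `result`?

11

sort by bonus descending:
   reports  name level  bonus
3       11   Amy    L3     50
9       10   Amy    L6     49
5        6  Nora    L6     46
4        2   Pia    L4     41
8        6   Vic    L7     40
2        8   Uma    L4     20
7        0   Amy    L5     10
1        8   Yui    L4      8
6        9   Gus    L5      3
0        4   Tom    L7      0
group by level, max of reports:
level
L3    11
L4     8
L5     9
L6    10
L7     6
Name: reports, dtype: int64
The max of the resulting series is 11.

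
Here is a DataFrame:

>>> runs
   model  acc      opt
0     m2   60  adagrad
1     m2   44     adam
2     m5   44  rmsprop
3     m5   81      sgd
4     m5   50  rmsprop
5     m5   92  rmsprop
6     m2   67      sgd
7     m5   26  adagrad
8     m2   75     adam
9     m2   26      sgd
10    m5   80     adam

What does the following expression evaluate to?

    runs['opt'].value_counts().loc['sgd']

3

value_counts of opt:
opt
adam       3
rmsprop    3
sgd        3
adagrad    2
Name: count, dtype: int64
Finally, value at index 'sgd' = 3.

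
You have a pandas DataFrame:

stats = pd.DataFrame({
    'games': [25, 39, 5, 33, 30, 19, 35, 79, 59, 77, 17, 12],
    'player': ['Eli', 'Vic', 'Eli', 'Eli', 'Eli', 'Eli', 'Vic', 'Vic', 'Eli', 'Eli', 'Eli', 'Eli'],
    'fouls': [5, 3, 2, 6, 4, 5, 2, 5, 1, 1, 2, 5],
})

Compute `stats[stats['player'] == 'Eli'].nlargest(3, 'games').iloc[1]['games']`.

filter rows where player == 'Eli':
    games player  fouls
0      25    Eli      5
2       5    Eli      2
3      33    Eli      6
4      30    Eli      4
5      19    Eli      5
8      59    Eli      1
9      77    Eli      1
10     17    Eli      2
11     12    Eli      5
take 3 rows with largest games:
   games player  fouls
9     77    Eli      1
8     59    Eli      1
3     33    Eli      6

59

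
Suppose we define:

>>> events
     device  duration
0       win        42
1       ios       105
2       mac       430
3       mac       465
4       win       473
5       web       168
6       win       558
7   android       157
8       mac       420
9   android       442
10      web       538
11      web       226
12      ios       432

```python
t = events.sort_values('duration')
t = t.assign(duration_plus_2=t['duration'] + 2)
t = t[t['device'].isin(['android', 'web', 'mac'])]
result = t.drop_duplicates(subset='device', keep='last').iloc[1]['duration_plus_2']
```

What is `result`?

467

sort by duration:
     device  duration
0       win        42
1       ios       105
7   android       157
5       web       168
11      web       226
8       mac       420
2       mac       430
12      ios       432
9   android       442
3       mac       465
4       win       473
10      web       538
6       win       558
add column duration_plus_2 = t['duration'] + 2:
     device  duration  duration_plus_2
0       win        42               44
1       ios       105              107
7   android       157              159
5       web       168              170
11      web       226              228
8       mac       420              422
2       mac       430              432
12      ios       432              434
9   android       442              444
3       mac       465              467
4       win       473              475
10      web       538              540
6       win       558              560
filter rows where device in ['android', 'web', 'mac']:
     device  duration  duration_plus_2
7   android       157              159
5       web       168              170
11      web       226              228
8       mac       420              422
2       mac       430              432
9   android       442              444
3       mac       465              467
10      web       538              540
drop duplicate device (keep=last):
     device  duration  duration_plus_2
9   android       442              444
3       mac       465              467
10      web       538              540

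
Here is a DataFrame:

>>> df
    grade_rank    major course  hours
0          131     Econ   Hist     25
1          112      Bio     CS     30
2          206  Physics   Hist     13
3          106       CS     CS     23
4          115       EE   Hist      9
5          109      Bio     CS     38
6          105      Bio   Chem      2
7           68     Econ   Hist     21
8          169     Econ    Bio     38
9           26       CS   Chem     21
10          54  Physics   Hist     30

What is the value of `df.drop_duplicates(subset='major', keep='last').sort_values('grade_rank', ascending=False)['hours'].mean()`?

20.0

drop duplicate major (keep=last):
    grade_rank    major course  hours
4          115       EE   Hist      9
6          105      Bio   Chem      2
8          169     Econ    Bio     38
9           26       CS   Chem     21
10          54  Physics   Hist     30
sort by grade_rank descending:
    grade_rank    major course  hours
8          169     Econ    Bio     38
4          115       EE   Hist      9
6          105      Bio   Chem      2
10          54  Physics   Hist     30
9           26       CS   Chem     21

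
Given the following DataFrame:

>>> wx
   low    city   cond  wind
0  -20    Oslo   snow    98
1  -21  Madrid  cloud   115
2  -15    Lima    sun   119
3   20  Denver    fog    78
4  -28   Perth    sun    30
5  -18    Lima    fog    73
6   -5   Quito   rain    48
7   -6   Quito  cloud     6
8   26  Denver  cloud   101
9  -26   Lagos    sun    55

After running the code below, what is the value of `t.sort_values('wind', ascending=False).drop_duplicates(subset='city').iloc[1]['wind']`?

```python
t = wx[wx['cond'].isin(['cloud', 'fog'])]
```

101

filter rows where cond in ['cloud', 'fog']:
   low    city   cond  wind
1  -21  Madrid  cloud   115
3   20  Denver    fog    78
5  -18    Lima    fog    73
7   -6   Quito  cloud     6
8   26  Denver  cloud   101
sort by wind descending:
   low    city   cond  wind
1  -21  Madrid  cloud   115
8   26  Denver  cloud   101
3   20  Denver    fog    78
5  -18    Lima    fog    73
7   -6   Quito  cloud     6
drop duplicate city (keep=first):
   low    city   cond  wind
1  -21  Madrid  cloud   115
8   26  Denver  cloud   101
5  -18    Lima    fog    73
7   -6   Quito  cloud     6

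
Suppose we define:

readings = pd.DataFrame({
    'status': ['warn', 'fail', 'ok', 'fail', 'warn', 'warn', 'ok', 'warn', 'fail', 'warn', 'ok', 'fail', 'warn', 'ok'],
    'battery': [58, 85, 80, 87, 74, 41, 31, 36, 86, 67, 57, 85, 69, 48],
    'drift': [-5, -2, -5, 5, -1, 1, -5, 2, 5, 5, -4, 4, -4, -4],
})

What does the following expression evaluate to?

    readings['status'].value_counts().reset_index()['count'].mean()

4.66666666667

value_counts of status:
status
warn    6
fail    4
ok      4
Name: count, dtype: int64
reset_index():
  status  count
0   warn      6
1   fail      4
2     ok      4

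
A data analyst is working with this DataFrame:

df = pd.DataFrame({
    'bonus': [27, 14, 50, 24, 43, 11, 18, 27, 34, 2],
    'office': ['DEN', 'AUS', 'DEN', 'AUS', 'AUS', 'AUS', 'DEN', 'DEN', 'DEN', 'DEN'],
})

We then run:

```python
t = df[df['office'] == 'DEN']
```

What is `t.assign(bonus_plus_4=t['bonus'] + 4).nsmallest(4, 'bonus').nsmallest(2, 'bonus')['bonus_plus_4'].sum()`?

28

filter rows where office == 'DEN':
   bonus office
0     27    DEN
2     50    DEN
6     18    DEN
7     27    DEN
8     34    DEN
9      2    DEN
add column bonus_plus_4 = t['bonus'] + 4:
   bonus office  bonus_plus_4
0     27    DEN            31
2     50    DEN            54
6     18    DEN            22
7     27    DEN            31
8     34    DEN            38
9      2    DEN             6
take 4 rows with smallest bonus:
   bonus office  bonus_plus_4
9      2    DEN             6
6     18    DEN            22
0     27    DEN            31
7     27    DEN            31
take 2 rows with smallest bonus:
   bonus office  bonus_plus_4
9      2    DEN             6
6     18    DEN            22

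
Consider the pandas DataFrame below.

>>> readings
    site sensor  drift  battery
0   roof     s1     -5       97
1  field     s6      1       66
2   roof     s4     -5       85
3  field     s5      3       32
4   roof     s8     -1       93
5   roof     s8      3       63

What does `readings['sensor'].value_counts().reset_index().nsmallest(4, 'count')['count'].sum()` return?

value_counts of sensor:
sensor
s8    2
s1    1
s6    1
s4    1
s5    1
Name: count, dtype: int64
reset_index():
  sensor  count
0     s8      2
1     s1      1
2     s6      1
3     s4      1
4     s5      1
take 4 rows with smallest count:
  sensor  count
1     s1      1
2     s6      1
3     s4      1
4     s5      1
Reading off the sum of column 'count', we get 4.

4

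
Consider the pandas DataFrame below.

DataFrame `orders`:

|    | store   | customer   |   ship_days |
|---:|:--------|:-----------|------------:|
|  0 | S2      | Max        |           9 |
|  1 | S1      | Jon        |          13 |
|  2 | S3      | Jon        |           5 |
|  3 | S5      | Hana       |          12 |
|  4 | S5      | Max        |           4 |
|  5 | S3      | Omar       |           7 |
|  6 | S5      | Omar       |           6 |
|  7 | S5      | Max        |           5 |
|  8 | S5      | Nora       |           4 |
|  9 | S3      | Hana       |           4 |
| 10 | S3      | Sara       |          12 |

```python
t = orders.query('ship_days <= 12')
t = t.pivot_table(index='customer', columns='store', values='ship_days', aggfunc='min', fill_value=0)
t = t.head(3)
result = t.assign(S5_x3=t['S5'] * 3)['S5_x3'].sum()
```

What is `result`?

filter rows where ship_days <= 12:
   store customer  ship_days
0     S2      Max          9
2     S3      Jon          5
3     S5     Hana         12
4     S5      Max          4
5     S3     Omar          7
6     S5     Omar          6
7     S5      Max          5
8     S5     Nora          4
9     S3     Hana          4
10    S3     Sara         12
pivot: rows=customer, cols=store, min(ship_days):
store     S2  S3  S5
customer            
Hana       0   4  12
Jon        0   5   0
Max        9   0   4
Nora       0   0   4
Omar       0   7   6
Sara       0  12   0
take first 3 rows:
store     S2  S3  S5
customer            
Hana       0   4  12
Jon        0   5   0
Max        9   0   4
add column S5_x3 = t['S5'] * 3:
store     S2  S3  S5  S5_x3
customer                   
Hana       0   4  12     36
Jon        0   5   0      0
Max        9   0   4     12
Then the sum of column 'S5_x3': 48

48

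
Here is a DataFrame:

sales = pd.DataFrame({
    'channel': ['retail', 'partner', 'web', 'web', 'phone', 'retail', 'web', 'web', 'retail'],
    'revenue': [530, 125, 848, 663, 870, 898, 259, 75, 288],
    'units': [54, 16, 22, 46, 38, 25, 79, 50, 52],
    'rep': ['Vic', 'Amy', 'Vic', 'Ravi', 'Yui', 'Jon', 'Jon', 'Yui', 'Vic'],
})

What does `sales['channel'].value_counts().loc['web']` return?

4

value_counts of channel:
channel
web        4
retail     3
partner    1
phone      1
Name: count, dtype: int64
So loc['web'] = 4.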